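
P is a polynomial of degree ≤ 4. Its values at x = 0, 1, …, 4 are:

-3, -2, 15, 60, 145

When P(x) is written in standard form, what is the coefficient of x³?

2

First differences: 1, 17, 45, 85. Second differences: 16, 28, 40. Third differences: 12, 12.
Level-3 differences are constant, so P has degree 3.
Fitting a degree-3 polynomial gives P(x) = 2x³ + 2x² - 3x - 3.
The coefficient of x³ is 2.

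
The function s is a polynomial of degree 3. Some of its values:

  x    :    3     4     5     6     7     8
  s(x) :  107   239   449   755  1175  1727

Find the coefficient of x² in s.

3

First differences: 132, 210, 306, 420, 552. Second differences: 78, 96, 114, 132. Third differences: 18, 18, 18.
Level-3 differences are constant, so s has degree 3.
Fitting a degree-3 polynomial gives s(x) = 3x³ + 3x² - 1.
The coefficient of x² is 3.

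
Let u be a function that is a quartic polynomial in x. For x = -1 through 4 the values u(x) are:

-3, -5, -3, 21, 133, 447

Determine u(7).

4461

First differences: -2, 2, 24, 112, 314. Second differences: 4, 22, 88, 202. Third differences: 18, 66, 114. Fourth differences: 48, 48.
Level-4 differences are constant, so u has degree 4.
Fitting a degree-4 polynomial gives u(x) = 2x^4 - x³ + x - 5.
Then u(7) = 4461.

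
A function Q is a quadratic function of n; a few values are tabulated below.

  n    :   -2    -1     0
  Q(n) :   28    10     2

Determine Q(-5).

142

Write Q(n) = an² + bn + c; the 3 given values yield a linear system in the 3 coefficients.
Solving, Q(n) = 5n² - 3n + 2.
Then Q(-5) = 142.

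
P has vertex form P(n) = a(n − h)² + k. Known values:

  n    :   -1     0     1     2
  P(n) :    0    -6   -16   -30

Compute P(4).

First differences -6, -10, -14; second difference -4 = 2a, so a = -2.
Expanding, the n-coefficient is −2ah = 4h; matching it to the data gives h = -2, and then k = 2.
So P(n) = -2(n + 2)² + 2.
P(4) = -2·6² + 2 = -70.

-70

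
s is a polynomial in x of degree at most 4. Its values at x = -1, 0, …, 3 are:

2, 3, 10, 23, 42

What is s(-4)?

First differences: 1, 7, 13, 19. Second differences: 6, 6, 6.
Level-2 differences are constant, so s has degree 2.
Fitting a degree-2 polynomial gives s(x) = 3x² + 4x + 3.
Then s(-4) = 35.

35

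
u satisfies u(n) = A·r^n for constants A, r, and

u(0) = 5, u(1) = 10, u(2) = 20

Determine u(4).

80

Consecutive ratio: 10/5 = 2, and 20/10 = 2, so r = 2.
Then A·2^0 = 5 gives A = 5, and u(n) = 5·2^n.
u(4) = 5·2^4 = 80.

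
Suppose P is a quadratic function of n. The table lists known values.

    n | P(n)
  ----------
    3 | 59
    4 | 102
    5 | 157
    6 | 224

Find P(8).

394

Write P(n) = an² + bn + c; the 4 given values yield a linear system in the 3 coefficients.
Solving, P(n) = 6n² + n + 2.
Then P(8) = 394.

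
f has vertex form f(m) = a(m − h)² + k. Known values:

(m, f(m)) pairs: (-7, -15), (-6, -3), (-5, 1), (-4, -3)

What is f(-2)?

First differences 12, 4, -4; second difference -8 = 2a, so a = -4.
Expanding, the m-coefficient is −2ah = 8h; matching it to the data gives h = -5, and then k = 1.
So f(m) = -4(m + 5)² + 1.
f(-2) = -4·3² + 1 = -35.

-35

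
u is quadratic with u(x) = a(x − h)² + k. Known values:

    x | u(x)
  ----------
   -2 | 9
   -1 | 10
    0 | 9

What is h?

-1

First differences 1, -1; second difference -2 = 2a, so a = -1.
Expanding, the x-coefficient is −2ah = 2h; matching it to the data gives h = -1, and then k = 10.
So u(x) = -1(x + 1)² + 10.
Hence h = -1.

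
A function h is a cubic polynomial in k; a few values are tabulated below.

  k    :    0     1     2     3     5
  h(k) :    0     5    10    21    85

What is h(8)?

376

Write h(k) = ak³ + bk² + ck + d; the 5 given values yield a linear system in the 4 coefficients.
Solving, h(k) = k³ - 3k² + 7k.
Then h(8) = 376.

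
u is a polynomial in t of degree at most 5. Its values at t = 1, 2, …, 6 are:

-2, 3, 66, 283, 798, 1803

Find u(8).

6291

First differences: 5, 63, 217, 515, 1005. Second differences: 58, 154, 298, 490. Third differences: 96, 144, 192. Fourth differences: 48, 48.
Level-4 differences are constant, so u has degree 4.
Fitting a degree-4 polynomial gives u(t) = 2t^4 - 4t³ + 3t² - 6t + 3.
Then u(8) = 6291.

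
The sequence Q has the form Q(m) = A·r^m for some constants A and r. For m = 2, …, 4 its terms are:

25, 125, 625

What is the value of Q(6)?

15625

Consecutive ratio: 125/25 = 5, and 625/125 = 5, so r = 5.
Then A·5^2 = 25 gives A = 1, and Q(m) = 1·5^m.
Q(6) = 1·5^6 = 15625.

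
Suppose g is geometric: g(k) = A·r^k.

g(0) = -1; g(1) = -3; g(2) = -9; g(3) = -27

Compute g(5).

-243

Consecutive ratio: -3/(-1) = 3, and -9/(-3) = 3, so r = 3.
Then A·3^0 = -1 gives A = -1, and g(k) = -1·3^k.
g(5) = -1·3^5 = -243.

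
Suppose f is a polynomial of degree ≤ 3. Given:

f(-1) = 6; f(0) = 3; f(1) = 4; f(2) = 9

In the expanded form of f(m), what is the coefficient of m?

-1

First differences: -3, 1, 5. Second differences: 4, 4.
Level-2 differences are constant, so f has degree 2.
Fitting a degree-2 polynomial gives f(m) = 2m² - m + 3.
The coefficient of m is -1.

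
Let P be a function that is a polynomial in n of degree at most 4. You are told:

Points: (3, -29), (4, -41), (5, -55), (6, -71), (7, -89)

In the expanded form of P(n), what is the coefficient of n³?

0

First differences: -12, -14, -16, -18. Second differences: -2, -2, -2.
Level-2 differences are constant, so P has degree 2.
Fitting a degree-2 polynomial gives P(n) = -n² - 5n - 5.
The coefficient of n³ is 0.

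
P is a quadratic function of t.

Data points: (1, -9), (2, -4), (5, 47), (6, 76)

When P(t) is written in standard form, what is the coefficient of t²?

Write P(t) = at² + bt + c; the 4 given values yield a linear system in the 3 coefficients.
Solving, P(t) = 3t² - 4t - 8.
The coefficient of t² is 3.

3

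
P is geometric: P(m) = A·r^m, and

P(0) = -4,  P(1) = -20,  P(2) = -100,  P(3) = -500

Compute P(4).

Consecutive ratio: -20/(-4) = 5, and -100/(-20) = 5, so r = 5.
Then A·5^0 = -4 gives A = -4, and P(m) = -4·5^m.
P(4) = -4·5^4 = -2500.

-2500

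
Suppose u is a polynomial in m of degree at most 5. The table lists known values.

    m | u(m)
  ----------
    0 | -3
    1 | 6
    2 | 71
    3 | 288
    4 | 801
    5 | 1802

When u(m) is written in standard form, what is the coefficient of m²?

2

Write u(m) = am^5 + bm^4 + cm³ + dm² + em + p; the 6 given values yield a linear system in the 6 coefficients.
Solving, the leading coefficient vanishes, and u(m) = 2m^4 + 4m³ + 2m² + m - 3.
The coefficient of m² is 2.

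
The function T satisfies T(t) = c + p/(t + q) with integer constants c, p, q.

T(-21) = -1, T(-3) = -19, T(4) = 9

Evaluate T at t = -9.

(T(t) − c)(t + q) = p for each data point; the three points give a linear system in c and q, then p follows.
Solving: c = 1, q = 1, p = 40, so T(t) = 1 + 40/(t + 1).
Then T(-9) = 1 + 40/(-8) = -4.

-4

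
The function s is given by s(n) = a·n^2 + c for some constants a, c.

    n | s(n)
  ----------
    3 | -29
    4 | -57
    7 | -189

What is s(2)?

From s(3) = -29 and s(4) = -57: 9a + c = -29 and 16a + c = -57.
Subtracting: 7a = -28, so a = -4; then c = -29 − (-4)·9 = 7.
So s(n) = -4n² + 7, and s(2) = -9.

-9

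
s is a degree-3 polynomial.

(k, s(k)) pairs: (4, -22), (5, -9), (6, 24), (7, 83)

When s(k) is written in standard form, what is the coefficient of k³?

Write s(k) = ak³ + bk² + ck + d; the 4 given values yield a linear system in the 4 coefficients.
Solving, s(k) = k³ - 5k² - 3k + 6.
The coefficient of k³ is 1.

1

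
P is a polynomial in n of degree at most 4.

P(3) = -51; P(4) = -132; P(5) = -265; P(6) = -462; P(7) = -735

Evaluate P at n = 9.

-1557

Write P(n) = an^4 + bn³ + cn² + dn + e; the 5 given values yield a linear system in the 5 coefficients.
Solving, the leading coefficient vanishes, and P(n) = -2n³ - 2n² + 7n.
Then P(9) = -1557.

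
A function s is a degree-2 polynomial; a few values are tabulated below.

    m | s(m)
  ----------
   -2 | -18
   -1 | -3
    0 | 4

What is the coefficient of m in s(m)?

3

Write s(m) = am² + bm + c; the 3 given values yield a linear system in the 3 coefficients.
Solving, s(m) = -4m² + 3m + 4.
The coefficient of m is 3.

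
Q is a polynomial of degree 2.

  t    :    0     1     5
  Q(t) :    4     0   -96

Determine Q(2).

Write Q(t) = at² + bt + c; the 3 given values yield a linear system in the 3 coefficients.
Solving, Q(t) = -4t² + 4.
Then Q(2) = -12.

-12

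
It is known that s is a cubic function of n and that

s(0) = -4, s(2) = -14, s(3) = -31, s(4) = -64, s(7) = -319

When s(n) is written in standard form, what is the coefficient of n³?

-1

Write s(n) = an³ + bn² + cn + d; the 5 given values yield a linear system in the 4 coefficients.
Solving, s(n) = -n³ + n² - 3n - 4.
The coefficient of n³ is -1.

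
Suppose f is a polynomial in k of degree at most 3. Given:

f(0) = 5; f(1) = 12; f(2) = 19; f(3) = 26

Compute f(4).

33

First differences: 7, 7, 7.
Level-1 differences are constant, so f has degree 1.
Fitting a degree-1 polynomial gives f(k) = 7k + 5.
Then f(4) = 33.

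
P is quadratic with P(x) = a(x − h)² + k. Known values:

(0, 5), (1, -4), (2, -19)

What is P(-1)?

First differences -9, -15; second difference -6 = 2a, so a = -3.
Expanding, the x-coefficient is −2ah = 6h; matching it to the data gives h = -1, and then k = 8.
So P(x) = -3(x + 1)² + 8.
P(-1) = -3·0² + 8 = 8.

8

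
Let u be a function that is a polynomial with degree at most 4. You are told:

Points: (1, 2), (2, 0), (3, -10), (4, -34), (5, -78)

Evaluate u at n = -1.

First differences: -2, -10, -24, -44. Second differences: -8, -14, -20. Third differences: -6, -6.
Level-3 differences are constant, so u has degree 3.
Fitting a degree-3 polynomial gives u(n) = -n³ + 2n² - n + 2.
Then u(-1) = 6.

6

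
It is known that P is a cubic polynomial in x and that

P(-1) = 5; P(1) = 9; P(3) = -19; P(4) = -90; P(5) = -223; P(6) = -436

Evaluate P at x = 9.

Write P(x) = ax³ + bx² + cx + d; the 6 given values yield a linear system in the 4 coefficients.
Solving, P(x) = -3x³ + 5x² + 5x + 2.
Then P(9) = -1735.

-1735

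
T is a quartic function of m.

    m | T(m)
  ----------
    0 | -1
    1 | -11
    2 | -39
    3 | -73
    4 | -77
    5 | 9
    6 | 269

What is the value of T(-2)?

37

Write T(m) = am^4 + bm³ + cm² + dm + e; the 7 given values yield a linear system in the 5 coefficients.
Solving, T(m) = m^4 - 4m³ - 4m² - 3m - 1.
Then T(-2) = 37.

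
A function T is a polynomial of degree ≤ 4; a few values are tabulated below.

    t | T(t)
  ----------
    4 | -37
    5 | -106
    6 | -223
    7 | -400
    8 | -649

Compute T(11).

-1948

First differences: -69, -117, -177, -249. Second differences: -48, -60, -72. Third differences: -12, -12.
Level-3 differences are constant, so T has degree 3.
Fitting a degree-3 polynomial gives T(t) = -2t³ + 6t² - t - 1.
Then T(11) = -1948.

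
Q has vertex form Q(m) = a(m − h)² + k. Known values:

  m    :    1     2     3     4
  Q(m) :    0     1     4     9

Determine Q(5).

16

First differences 1, 3, 5; second difference 2 = 2a, so a = 1.
Expanding, the m-coefficient is −2ah = -2h; matching it to the data gives h = 1, and then k = 0.
So Q(m) = 1(m − 1)² + 0.
Q(5) = 1·4² + 0 = 16.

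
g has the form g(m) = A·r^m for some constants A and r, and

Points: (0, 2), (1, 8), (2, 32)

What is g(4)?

512

Consecutive ratio: 8/2 = 4, and 32/8 = 4, so r = 4.
Then A·4^0 = 2 gives A = 2, and g(m) = 2·4^m.
g(4) = 2·4^4 = 512.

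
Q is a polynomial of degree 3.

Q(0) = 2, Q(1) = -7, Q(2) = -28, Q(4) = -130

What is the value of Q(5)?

Write Q(n) = an³ + bn² + cn + d; the 4 given values yield a linear system in the 4 coefficients.
Solving, Q(n) = -n³ - 3n² - 5n + 2.
Then Q(5) = -223.

-223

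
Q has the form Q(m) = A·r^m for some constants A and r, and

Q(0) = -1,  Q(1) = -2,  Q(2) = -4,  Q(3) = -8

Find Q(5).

-32

Consecutive ratio: -2/(-1) = 2, and -4/(-2) = 2, so r = 2.
Then A·2^0 = -1 gives A = -1, and Q(m) = -1·2^m.
Q(5) = -1·2^5 = -32.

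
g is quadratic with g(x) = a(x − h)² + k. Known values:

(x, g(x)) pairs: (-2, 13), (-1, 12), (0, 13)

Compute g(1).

First differences -1, 1; second difference 2 = 2a, so a = 1.
Expanding, the x-coefficient is −2ah = -2h; matching it to the data gives h = -1, and then k = 12.
So g(x) = 1(x + 1)² + 12.
g(1) = 1·2² + 12 = 16.

16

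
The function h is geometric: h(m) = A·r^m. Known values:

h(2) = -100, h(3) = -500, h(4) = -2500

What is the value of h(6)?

-62500

Consecutive ratio: -500/(-100) = 5, and -2500/(-500) = 5, so r = 5.
Then A·5^2 = -100 gives A = -4, and h(m) = -4·5^m.
h(6) = -4·5^6 = -62500.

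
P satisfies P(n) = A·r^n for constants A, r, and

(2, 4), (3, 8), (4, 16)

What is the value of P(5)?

Consecutive ratio: 8/4 = 2, and 16/8 = 2, so r = 2.
Then A·2^2 = 4 gives A = 1, and P(n) = 1·2^n.
P(5) = 1·2^5 = 32.

32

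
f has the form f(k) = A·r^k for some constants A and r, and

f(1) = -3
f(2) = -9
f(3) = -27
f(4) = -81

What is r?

3

Consecutive ratio: -9/(-3) = 3, and -27/(-9) = 3, so r = 3.
Then A·3^1 = -3 gives A = -1, and f(k) = -1·3^k.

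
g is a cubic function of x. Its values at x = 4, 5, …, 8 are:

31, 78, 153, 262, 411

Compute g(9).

606

Write g(x) = ax³ + bx² + cx + d; the 5 given values yield a linear system in the 4 coefficients.
Solving, g(x) = x³ - x² - 5x + 3.
Then g(9) = 606.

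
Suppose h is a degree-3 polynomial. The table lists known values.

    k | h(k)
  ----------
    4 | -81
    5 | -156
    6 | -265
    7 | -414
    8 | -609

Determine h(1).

First differences: -75, -109, -149, -195. Second differences: -34, -40, -46. Third differences: -6, -6.
Level-3 differences are constant, so h has degree 3.
Fitting a degree-3 polynomial gives h(k) = -k³ - 2k² + 4k - 1.
Then h(1) = 0.

0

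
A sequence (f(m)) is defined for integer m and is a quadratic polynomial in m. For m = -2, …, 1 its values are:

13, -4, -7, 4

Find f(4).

121

Write f(m) = am² + bm + c; the 4 given values yield a linear system in the 3 coefficients.
Solving, f(m) = 7m² + 4m - 7.
Then f(4) = 121.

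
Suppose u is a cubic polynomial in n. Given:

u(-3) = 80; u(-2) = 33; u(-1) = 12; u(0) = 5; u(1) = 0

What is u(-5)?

Write u(n) = an³ + bn² + cn + d; the 5 given values yield a linear system in the 4 coefficients.
Solving, u(n) = -2n³ + n² - 4n + 5.
Then u(-5) = 300.

300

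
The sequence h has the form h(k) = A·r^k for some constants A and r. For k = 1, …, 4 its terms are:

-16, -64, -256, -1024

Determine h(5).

Consecutive ratio: -64/(-16) = 4, and -256/(-64) = 4, so r = 4.
Then A·4^1 = -16 gives A = -4, and h(k) = -4·4^k.
h(5) = -4·4^5 = -4096.

-4096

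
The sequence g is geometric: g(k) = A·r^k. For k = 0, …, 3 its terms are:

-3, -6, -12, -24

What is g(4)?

Consecutive ratio: -6/(-3) = 2, and -12/(-6) = 2, so r = 2.
Then A·2^0 = -3 gives A = -3, and g(k) = -3·2^k.
g(4) = -3·2^4 = -48.

-48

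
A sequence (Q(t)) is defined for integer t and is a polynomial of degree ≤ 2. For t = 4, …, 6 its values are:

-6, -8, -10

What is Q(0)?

First differences: -2, -2.
Level-1 differences are constant, so Q has degree 1.
Fitting a degree-1 polynomial gives Q(t) = -2t + 2.
The constant term is Q(0) = 2.

2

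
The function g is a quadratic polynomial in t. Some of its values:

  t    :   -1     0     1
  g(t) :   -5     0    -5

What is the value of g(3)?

Write g(t) = at² + bt + c; the 3 given values yield a linear system in the 3 coefficients.
Solving, g(t) = -5t².
Then g(3) = -45.

-45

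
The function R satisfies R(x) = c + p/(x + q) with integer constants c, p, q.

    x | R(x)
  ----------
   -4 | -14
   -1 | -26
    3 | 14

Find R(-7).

-11

(R(x) − c)(x + q) = p for each data point; the three points give a linear system in c and q, then p follows.
Solving: c = -6, q = -1, p = 40, so R(x) = -6 + 40/(x − 1).
Then R(-7) = -6 + 40/(-8) = -11.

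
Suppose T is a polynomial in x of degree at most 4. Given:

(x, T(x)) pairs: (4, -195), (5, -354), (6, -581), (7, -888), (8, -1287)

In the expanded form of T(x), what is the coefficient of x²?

First differences: -159, -227, -307, -399. Second differences: -68, -80, -92. Third differences: -12, -12.
Level-3 differences are constant, so T has degree 3.
Fitting a degree-3 polynomial gives T(x) = -2x³ - 4x² - x + 1.
The coefficient of x² is -4.

-4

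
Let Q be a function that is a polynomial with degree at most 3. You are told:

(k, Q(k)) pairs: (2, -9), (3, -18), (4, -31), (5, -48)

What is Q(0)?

First differences: -9, -13, -17. Second differences: -4, -4.
Level-2 differences are constant, so Q has degree 2.
Fitting a degree-2 polynomial gives Q(k) = -2k² + k - 3.
Then Q(0) = -3.

-3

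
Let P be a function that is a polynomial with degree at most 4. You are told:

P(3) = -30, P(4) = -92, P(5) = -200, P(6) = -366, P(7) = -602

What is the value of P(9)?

-1332

Write P(m) = am^4 + bm³ + cm² + dm + e; the 5 given values yield a linear system in the 5 coefficients.
Solving, the leading coefficient vanishes, and P(m) = -2m³ + m² + 5m.
Then P(9) = -1332.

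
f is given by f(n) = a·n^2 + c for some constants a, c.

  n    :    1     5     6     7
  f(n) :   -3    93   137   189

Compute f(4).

57

From f(1) = -3 and f(5) = 93: 1a + c = -3 and 25a + c = 93.
Subtracting: 24a = 96, so a = 4; then c = -3 − 4·1 = -7.
So f(n) = 4n² − 7, and f(4) = 57.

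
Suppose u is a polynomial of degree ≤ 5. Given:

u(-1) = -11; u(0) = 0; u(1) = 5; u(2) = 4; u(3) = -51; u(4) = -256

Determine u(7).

First differences: 11, 5, -1, -55, -205. Second differences: -6, -6, -54, -150. Third differences: 0, -48, -96. Fourth differences: -48, -48.
Level-4 differences are constant, so u has degree 4.
Fitting a degree-4 polynomial gives u(n) = -2n^4 + 4n³ - n² + 4n.
Then u(7) = -3451.

-3451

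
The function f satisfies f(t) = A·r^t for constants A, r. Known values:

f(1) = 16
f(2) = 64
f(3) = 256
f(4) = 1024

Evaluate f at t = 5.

4096

Consecutive ratio: 64/16 = 4, and 256/64 = 4, so r = 4.
Then A·4^1 = 16 gives A = 4, and f(t) = 4·4^t.
f(5) = 4·4^5 = 4096.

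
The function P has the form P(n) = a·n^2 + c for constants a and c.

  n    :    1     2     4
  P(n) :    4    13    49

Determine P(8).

193

From P(1) = 4 and P(2) = 13: 1a + c = 4 and 4a + c = 13.
Subtracting: 3a = 9, so a = 3; then c = 4 − 3·1 = 1.
So P(n) = 3n² + 1, and P(8) = 193.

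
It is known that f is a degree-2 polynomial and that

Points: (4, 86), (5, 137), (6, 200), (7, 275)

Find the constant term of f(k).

First differences: 51, 63, 75. Second differences: 12, 12.
Level-2 differences are constant, so f has degree 2.
Fitting a degree-2 polynomial gives f(k) = 6k² - 3k + 2.
The constant term is f(0) = 2.

2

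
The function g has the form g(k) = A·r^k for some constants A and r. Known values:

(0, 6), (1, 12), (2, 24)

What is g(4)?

Consecutive ratio: 12/6 = 2, and 24/12 = 2, so r = 2.
Then A·2^0 = 6 gives A = 6, and g(k) = 6·2^k.
g(4) = 6·2^4 = 96.

96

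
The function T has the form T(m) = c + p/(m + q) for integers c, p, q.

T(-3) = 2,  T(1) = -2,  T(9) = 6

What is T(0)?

0

(T(m) − c)(m + q) = p for each data point; the three points give a linear system in c and q, then p follows.
Solving: c = 4, q = -3, p = 12, so T(m) = 4 + 12/(m − 3).
Then T(0) = 4 + 12/(-3) = 0.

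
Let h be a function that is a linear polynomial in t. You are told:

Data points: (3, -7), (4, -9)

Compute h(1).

Write h(t) = at + b; the 2 given values yield a linear system in the 2 coefficients.
Solving, h(t) = -2t - 1.
Then h(1) = -3.

-3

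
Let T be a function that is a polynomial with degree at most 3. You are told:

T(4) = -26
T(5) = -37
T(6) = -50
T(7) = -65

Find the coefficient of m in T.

Write T(m) = am³ + bm² + cm + d; the 4 given values yield a linear system in the 4 coefficients.
Solving, the leading coefficient vanishes, and T(m) = -m² - 2m - 2.
The coefficient of m is -2.

-2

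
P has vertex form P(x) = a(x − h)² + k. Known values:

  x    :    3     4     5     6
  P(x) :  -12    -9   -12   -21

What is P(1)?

First differences 3, -3, -9; second difference -6 = 2a, so a = -3.
Expanding, the x-coefficient is −2ah = 6h; matching it to the data gives h = 4, and then k = -9.
So P(x) = -3(x − 4)² − 9.
P(1) = -3·(-3)² − 9 = -36.

-36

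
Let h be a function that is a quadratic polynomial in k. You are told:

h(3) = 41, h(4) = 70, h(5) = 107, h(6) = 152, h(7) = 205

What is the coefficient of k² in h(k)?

4

First differences: 29, 37, 45, 53. Second differences: 8, 8, 8.
Level-2 differences are constant, so h has degree 2.
Fitting a degree-2 polynomial gives h(k) = 4k² + k + 2.
The coefficient of k² is 4.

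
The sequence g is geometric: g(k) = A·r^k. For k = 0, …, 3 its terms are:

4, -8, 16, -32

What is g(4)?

64

Consecutive ratio: -8/4 = -2, and 16/(-8) = -2, so r = -2.
Then A·(-2)^0 = 4 gives A = 4, and g(k) = 4·(-2)^k.
g(4) = 4·(-2)^4 = 64.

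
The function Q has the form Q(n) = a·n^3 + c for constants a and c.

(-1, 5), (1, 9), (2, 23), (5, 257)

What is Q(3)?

From Q(-1) = 5 and Q(1) = 9: -1a + c = 5 and 1a + c = 9.
Subtracting: 2a = 4, so a = 2; then c = 5 − 2·(-1) = 7.
So Q(n) = 2n³ + 7, and Q(3) = 61.

61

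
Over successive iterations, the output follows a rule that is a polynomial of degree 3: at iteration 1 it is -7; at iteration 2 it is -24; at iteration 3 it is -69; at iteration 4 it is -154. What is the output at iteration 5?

Write the value at k as u(k).
Write u(k) = ak³ + bk² + ck + d; the 4 given values yield a linear system in the 4 coefficients.
Solving, u(k) = -2k³ - 2k² + 3k - 6.
Then u(5) = -291.

-291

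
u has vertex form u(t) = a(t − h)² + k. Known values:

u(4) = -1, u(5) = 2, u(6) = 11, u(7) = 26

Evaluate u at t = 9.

First differences 3, 9, 15; second difference 6 = 2a, so a = 3.
Expanding, the t-coefficient is −2ah = -6h; matching it to the data gives h = 4, and then k = -1.
So u(t) = 3(t − 4)² − 1.
u(9) = 3·5² − 1 = 74.

74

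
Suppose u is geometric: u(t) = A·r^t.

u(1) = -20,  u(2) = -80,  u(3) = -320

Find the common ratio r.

Consecutive ratio: -80/(-20) = 4, and -320/(-80) = 4, so r = 4.
Then A·4^1 = -20 gives A = -5, and u(t) = -5·4^t.

4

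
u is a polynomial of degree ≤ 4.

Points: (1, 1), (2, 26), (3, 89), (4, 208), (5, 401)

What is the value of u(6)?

686

First differences: 25, 63, 119, 193. Second differences: 38, 56, 74. Third differences: 18, 18.
Level-3 differences are constant, so u has degree 3.
Extending the table by one column gives the next first difference 285, so u(6) = 401 + 285 = 686.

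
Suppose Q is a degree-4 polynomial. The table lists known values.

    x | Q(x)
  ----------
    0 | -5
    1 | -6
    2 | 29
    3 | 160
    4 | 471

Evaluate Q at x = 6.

Write Q(x) = ax^4 + bx³ + cx² + dx + e; the 5 given values yield a linear system in the 5 coefficients.
Solving, Q(x) = x^4 + 4x³ - x² - 5x - 5.
Then Q(6) = 2089.

2089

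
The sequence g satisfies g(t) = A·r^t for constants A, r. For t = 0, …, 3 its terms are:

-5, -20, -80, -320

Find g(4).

-1280

Consecutive ratio: -20/(-5) = 4, and -80/(-20) = 4, so r = 4.
Then A·4^0 = -5 gives A = -5, and g(t) = -5·4^t.
g(4) = -5·4^4 = -1280.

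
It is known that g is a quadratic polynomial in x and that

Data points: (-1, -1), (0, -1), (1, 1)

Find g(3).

11

Write g(x) = ax² + bx + c; the 3 given values yield a linear system in the 3 coefficients.
Solving, g(x) = x² + x - 1.
Then g(3) = 11.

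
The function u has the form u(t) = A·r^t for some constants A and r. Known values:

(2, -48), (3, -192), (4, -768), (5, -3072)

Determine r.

4

Consecutive ratio: -192/(-48) = 4, and -768/(-192) = 4, so r = 4.
Then A·4^2 = -48 gives A = -3, and u(t) = -3·4^t.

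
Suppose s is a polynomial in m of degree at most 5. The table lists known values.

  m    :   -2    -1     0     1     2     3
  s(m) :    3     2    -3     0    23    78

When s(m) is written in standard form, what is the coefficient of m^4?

0

First differences: -1, -5, 3, 23, 55. Second differences: -4, 8, 20, 32. Third differences: 12, 12, 12.
Level-3 differences are constant, so s has degree 3.
Fitting a degree-3 polynomial gives s(m) = 2m³ + 4m² - 3m - 3.
The coefficient of m^4 is 0.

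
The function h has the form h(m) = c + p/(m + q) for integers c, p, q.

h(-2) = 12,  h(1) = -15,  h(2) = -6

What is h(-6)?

(h(m) − c)(m + q) = p for each data point; the three points give a linear system in c and q, then p follows.
Solving: c = 3, q = 0, p = -18, so h(m) = 3 − 18/(m + 0).
Then h(-6) = 3 − 18/(-6) = 6.

6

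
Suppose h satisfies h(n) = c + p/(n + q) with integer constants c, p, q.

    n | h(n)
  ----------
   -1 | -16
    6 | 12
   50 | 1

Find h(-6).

-6

(h(n) − c)(n + q) = p for each data point; the three points give a linear system in c and q, then p follows.
Solving: c = 0, q = -2, p = 48, so h(n) = 48/(n − 2).
Then h(-6) = 0 + 48/(-8) = -6.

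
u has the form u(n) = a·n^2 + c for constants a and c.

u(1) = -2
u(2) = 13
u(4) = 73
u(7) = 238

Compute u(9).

398

From u(1) = -2 and u(2) = 13: 1a + c = -2 and 4a + c = 13.
Subtracting: 3a = 15, so a = 5; then c = -2 − 5·1 = -7.
So u(n) = 5n² − 7, and u(9) = 398.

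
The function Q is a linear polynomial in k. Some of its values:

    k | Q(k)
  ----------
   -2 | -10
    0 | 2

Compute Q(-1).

Write Q(k) = ak + b; the 2 given values yield a linear system in the 2 coefficients.
Solving, Q(k) = 6k + 2.
Then Q(-1) = -4.

-4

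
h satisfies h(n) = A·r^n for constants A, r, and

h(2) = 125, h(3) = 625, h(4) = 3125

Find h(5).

Consecutive ratio: 625/125 = 5, and 3125/625 = 5, so r = 5.
Then A·5^2 = 125 gives A = 5, and h(n) = 5·5^n.
h(5) = 5·5^5 = 15625.

15625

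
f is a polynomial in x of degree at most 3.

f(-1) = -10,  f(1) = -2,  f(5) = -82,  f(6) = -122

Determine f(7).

-170

Write f(x) = ax³ + bx² + cx + d; the 4 given values yield a linear system in the 4 coefficients.
Solving, the leading coefficient vanishes, and f(x) = -4x² + 4x - 2.
Then f(7) = -170.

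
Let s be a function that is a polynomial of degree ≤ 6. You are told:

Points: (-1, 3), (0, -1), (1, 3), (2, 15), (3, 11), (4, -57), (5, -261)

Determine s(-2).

-9

First differences: -4, 4, 12, -4, -68, -204. Second differences: 8, 8, -16, -64, -136. Third differences: 0, -24, -48, -72. Fourth differences: -24, -24, -24.
Level-4 differences are constant, so s has degree 4.
Fitting a degree-4 polynomial gives s(n) = -n^4 + 2n³ + 5n² - 2n - 1.
Then s(-2) = -9.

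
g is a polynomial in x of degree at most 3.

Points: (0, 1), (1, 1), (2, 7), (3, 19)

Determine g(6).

First differences: 0, 6, 12. Second differences: 6, 6.
Level-2 differences are constant, so g has degree 2.
Fitting a degree-2 polynomial gives g(x) = 3x² - 3x + 1.
Then g(6) = 91.

91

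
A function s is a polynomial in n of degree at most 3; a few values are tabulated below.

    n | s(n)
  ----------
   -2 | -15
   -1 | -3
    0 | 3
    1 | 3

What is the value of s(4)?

Write s(n) = an³ + bn² + cn + d; the 4 given values yield a linear system in the 4 coefficients.
Solving, the leading coefficient vanishes, and s(n) = -3n² + 3n + 3.
Then s(4) = -33.

-33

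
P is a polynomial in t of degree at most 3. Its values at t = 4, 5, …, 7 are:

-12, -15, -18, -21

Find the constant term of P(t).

0

First differences: -3, -3, -3.
Level-1 differences are constant, so P has degree 1.
Fitting a degree-1 polynomial gives P(t) = -3t.
The constant term is P(0) = 0.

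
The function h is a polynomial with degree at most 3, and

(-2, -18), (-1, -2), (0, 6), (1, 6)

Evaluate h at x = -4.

First differences: 16, 8, 0. Second differences: -8, -8.
Level-2 differences are constant, so h has degree 2.
Fitting a degree-2 polynomial gives h(x) = -4x² + 4x + 6.
Then h(-4) = -74.

-74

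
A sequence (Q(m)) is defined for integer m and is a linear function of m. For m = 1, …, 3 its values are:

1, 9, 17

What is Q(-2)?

-23

First differences: 8, 8.
Level-1 differences are constant, so Q has degree 1.
Fitting a degree-1 polynomial gives Q(m) = 8m - 7.
Then Q(-2) = -23.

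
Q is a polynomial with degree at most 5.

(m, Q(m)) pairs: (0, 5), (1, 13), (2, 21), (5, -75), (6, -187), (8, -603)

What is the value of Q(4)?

Write Q(m) = am^5 + bm^4 + cm³ + dm² + em + p; the 6 given values yield a linear system in the 6 coefficients.
Solving, the top 2 coefficients vanish, and Q(m) = -2m³ + 6m² + 4m + 5.
Then Q(4) = -11.

-11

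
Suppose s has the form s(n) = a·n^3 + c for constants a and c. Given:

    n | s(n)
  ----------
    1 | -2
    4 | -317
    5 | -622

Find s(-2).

43

From s(1) = -2 and s(4) = -317: 1a + c = -2 and 64a + c = -317.
Subtracting: 63a = -315, so a = -5; then c = -2 − (-5)·1 = 3.
So s(n) = -5n³ + 3, and s(-2) = 43.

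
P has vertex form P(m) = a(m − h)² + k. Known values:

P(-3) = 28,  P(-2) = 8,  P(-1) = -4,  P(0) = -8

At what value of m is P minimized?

0

First differences -20, -12, -4; second difference 8 = 2a, so a = 4.
Expanding, the m-coefficient is −2ah = -8h; matching it to the data gives h = 0, and then k = -8.
So P(m) = 4(m + 0)² − 8.
Hence h = 0.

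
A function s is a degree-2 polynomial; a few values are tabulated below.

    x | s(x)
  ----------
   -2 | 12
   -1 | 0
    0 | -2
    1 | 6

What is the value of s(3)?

52

Write s(x) = ax² + bx + c; the 4 given values yield a linear system in the 3 coefficients.
Solving, s(x) = 5x² + 3x - 2.
Then s(3) = 52.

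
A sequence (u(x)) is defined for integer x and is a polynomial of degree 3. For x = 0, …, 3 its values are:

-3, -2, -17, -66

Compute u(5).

Write u(x) = ax³ + bx² + cx + d; the 4 given values yield a linear system in the 4 coefficients.
Solving, u(x) = -3x³ + x² + 3x - 3.
Then u(5) = -338.

-338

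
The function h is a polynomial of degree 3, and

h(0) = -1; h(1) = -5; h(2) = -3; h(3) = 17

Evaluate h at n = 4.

67

Write h(n) = an³ + bn² + cn + d; the 4 given values yield a linear system in the 4 coefficients.
Solving, h(n) = 2n³ - 3n² - 3n - 1.
Then h(4) = 67.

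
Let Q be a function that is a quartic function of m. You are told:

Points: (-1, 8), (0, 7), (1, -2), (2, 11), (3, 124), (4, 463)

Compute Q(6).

2563

First differences: -1, -9, 13, 113, 339. Second differences: -8, 22, 100, 226. Third differences: 30, 78, 126. Fourth differences: 48, 48.
Level-4 differences are constant, so Q has degree 4.
Fitting a degree-4 polynomial gives Q(m) = 2m^4 + m³ - 6m² - 6m + 7.
Then Q(6) = 2563.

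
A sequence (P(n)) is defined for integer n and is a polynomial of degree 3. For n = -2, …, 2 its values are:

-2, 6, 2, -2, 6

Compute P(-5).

-218

First differences: 8, -4, -4, 8. Second differences: -12, 0, 12. Third differences: 12, 12.
Level-3 differences are constant, so P has degree 3.
Fitting a degree-3 polynomial gives P(n) = 2n³ - 6n + 2.
Then P(-5) = -218.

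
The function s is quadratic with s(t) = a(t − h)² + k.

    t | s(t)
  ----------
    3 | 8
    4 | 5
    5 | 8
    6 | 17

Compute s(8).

53

First differences -3, 3, 9; second difference 6 = 2a, so a = 3.
Expanding, the t-coefficient is −2ah = -6h; matching it to the data gives h = 4, and then k = 5.
So s(t) = 3(t − 4)² + 5.
s(8) = 3·4² + 5 = 53.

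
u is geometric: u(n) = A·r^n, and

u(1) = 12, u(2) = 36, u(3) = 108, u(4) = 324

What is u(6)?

Consecutive ratio: 36/12 = 3, and 108/36 = 3, so r = 3.
Then A·3^1 = 12 gives A = 4, and u(n) = 4·3^n.
u(6) = 4·3^6 = 2916.

2916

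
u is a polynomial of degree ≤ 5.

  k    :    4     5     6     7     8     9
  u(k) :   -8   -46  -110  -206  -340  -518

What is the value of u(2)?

14

First differences: -38, -64, -96, -134, -178. Second differences: -26, -32, -38, -44. Third differences: -6, -6, -6.
Level-3 differences are constant, so u has degree 3.
Fitting a degree-3 polynomial gives u(k) = -k³ + 2k² + 5k + 4.
Then u(2) = 14.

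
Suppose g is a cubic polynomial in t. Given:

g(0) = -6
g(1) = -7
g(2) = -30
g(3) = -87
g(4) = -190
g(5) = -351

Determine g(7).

-895

First differences: -1, -23, -57, -103, -161. Second differences: -22, -34, -46, -58. Third differences: -12, -12, -12.
Level-3 differences are constant, so g has degree 3.
Fitting a degree-3 polynomial gives g(t) = -2t³ - 5t² + 6t - 6.
Then g(7) = -895.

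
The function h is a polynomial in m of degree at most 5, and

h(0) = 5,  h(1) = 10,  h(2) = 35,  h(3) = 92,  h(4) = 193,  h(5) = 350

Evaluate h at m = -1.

First differences: 5, 25, 57, 101, 157. Second differences: 20, 32, 44, 56. Third differences: 12, 12, 12.
Level-3 differences are constant, so h has degree 3.
Fitting a degree-3 polynomial gives h(m) = 2m³ + 4m² - m + 5.
Then h(-1) = 8.

8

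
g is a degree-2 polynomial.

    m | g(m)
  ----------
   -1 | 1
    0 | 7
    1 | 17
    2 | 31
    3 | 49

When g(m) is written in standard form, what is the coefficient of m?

8

First differences: 6, 10, 14, 18. Second differences: 4, 4, 4.
Level-2 differences are constant, so g has degree 2.
Fitting a degree-2 polynomial gives g(m) = 2m² + 8m + 7.
The coefficient of m is 8.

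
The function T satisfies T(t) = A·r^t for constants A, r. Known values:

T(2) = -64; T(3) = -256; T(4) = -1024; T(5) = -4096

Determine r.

Consecutive ratio: -256/(-64) = 4, and -1024/(-256) = 4, so r = 4.
Then A·4^2 = -64 gives A = -4, and T(t) = -4·4^t.

4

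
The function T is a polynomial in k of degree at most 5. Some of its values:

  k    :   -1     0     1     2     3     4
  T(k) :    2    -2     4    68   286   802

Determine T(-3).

First differences: -4, 6, 64, 218, 516. Second differences: 10, 58, 154, 298. Third differences: 48, 96, 144. Fourth differences: 48, 48.
Level-4 differences are constant, so T has degree 4.
Fitting a degree-4 polynomial gives T(k) = 2k^4 + 4k³ + 3k² - 3k - 2.
Then T(-3) = 88.

88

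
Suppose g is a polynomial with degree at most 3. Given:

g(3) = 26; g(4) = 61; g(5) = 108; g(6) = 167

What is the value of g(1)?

First differences: 35, 47, 59. Second differences: 12, 12.
Level-2 differences are constant, so g has degree 2.
Fitting a degree-2 polynomial gives g(x) = 6x² - 7x - 7.
Then g(1) = -8.

-8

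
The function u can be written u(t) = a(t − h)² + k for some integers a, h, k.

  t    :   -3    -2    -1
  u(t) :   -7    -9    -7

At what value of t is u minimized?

First differences -2, 2; second difference 4 = 2a, so a = 2.
Expanding, the t-coefficient is −2ah = -4h; matching it to the data gives h = -2, and then k = -9.
So u(t) = 2(t + 2)² − 9.
Hence h = -2.

-2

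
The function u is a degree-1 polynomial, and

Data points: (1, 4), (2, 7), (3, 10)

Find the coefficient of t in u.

3

First differences: 3, 3.
Level-1 differences are constant, so u has degree 1.
Fitting a degree-1 polynomial gives u(t) = 3t + 1.
The coefficient of t is 3.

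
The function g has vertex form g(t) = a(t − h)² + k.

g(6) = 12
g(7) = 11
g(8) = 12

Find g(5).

15

First differences -1, 1; second difference 2 = 2a, so a = 1.
Expanding, the t-coefficient is −2ah = -2h; matching it to the data gives h = 7, and then k = 11.
So g(t) = 1(t − 7)² + 11.
g(5) = 1·(-2)² + 11 = 15.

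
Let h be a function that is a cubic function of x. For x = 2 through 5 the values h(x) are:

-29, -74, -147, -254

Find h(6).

-401

Write h(x) = ax³ + bx² + cx + d; the 4 given values yield a linear system in the 4 coefficients.
Solving, h(x) = -x³ - 5x² - x + 1.
Then h(6) = -401.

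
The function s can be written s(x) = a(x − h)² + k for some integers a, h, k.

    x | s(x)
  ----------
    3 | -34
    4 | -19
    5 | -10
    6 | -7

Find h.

First differences 15, 9, 3; second difference -6 = 2a, so a = -3.
Expanding, the x-coefficient is −2ah = 6h; matching it to the data gives h = 6, and then k = -7.
So s(x) = -3(x − 6)² − 7.
Hence h = 6.

6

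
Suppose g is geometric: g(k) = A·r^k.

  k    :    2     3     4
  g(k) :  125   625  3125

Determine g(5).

Consecutive ratio: 625/125 = 5, and 3125/625 = 5, so r = 5.
Then A·5^2 = 125 gives A = 5, and g(k) = 5·5^k.
g(5) = 5·5^5 = 15625.

15625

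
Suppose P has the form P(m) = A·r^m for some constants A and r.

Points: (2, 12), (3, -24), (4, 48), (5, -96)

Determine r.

Consecutive ratio: -24/12 = -2, and 48/(-24) = -2, so r = -2.
Then A·(-2)^2 = 12 gives A = 3, and P(m) = 3·(-2)^m.

-2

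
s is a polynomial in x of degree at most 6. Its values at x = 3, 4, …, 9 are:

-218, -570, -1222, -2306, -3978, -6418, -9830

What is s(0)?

Write s(x) = ax^6 + bx^5 + cx^4 + dx³ + ex² + px + q; the 7 given values yield a linear system in the 7 coefficients.
Solving, the top 2 coefficients vanish, and s(x) = -x^4 - 4x³ - 5x² + 6x - 2.
Then s(0) = -2.

-2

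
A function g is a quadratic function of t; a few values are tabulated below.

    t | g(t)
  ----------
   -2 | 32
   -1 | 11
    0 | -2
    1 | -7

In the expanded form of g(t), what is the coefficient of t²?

4

First differences: -21, -13, -5. Second differences: 8, 8.
Level-2 differences are constant, so g has degree 2.
Fitting a degree-2 polynomial gives g(t) = 4t² - 9t - 2.
The coefficient of t² is 4.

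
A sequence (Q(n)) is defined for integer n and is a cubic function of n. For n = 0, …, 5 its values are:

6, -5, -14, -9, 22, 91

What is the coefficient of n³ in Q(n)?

First differences: -11, -9, 5, 31, 69. Second differences: 2, 14, 26, 38. Third differences: 12, 12, 12.
Level-3 differences are constant, so Q has degree 3.
Fitting a degree-3 polynomial gives Q(n) = 2n³ - 5n² - 8n + 6.
The coefficient of n³ is 2.

2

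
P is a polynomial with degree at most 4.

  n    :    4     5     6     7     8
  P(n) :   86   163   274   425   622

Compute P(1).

First differences: 77, 111, 151, 197. Second differences: 34, 40, 46. Third differences: 6, 6.
Level-3 differences are constant, so P has degree 3.
Fitting a degree-3 polynomial gives P(n) = n³ + 2n² - 2n - 2.
Then P(1) = -1.

-1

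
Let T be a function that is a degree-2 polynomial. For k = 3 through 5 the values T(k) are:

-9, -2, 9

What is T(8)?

66

Write T(k) = ak² + bk + c; the 3 given values yield a linear system in the 3 coefficients.
Solving, T(k) = 2k² - 7k - 6.
Then T(8) = 66.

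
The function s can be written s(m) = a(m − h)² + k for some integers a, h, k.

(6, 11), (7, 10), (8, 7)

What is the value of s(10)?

-5

First differences -1, -3; second difference -2 = 2a, so a = -1.
Expanding, the m-coefficient is −2ah = 2h; matching it to the data gives h = 6, and then k = 11.
So s(m) = -1(m − 6)² + 11.
s(10) = -1·4² + 11 = -5.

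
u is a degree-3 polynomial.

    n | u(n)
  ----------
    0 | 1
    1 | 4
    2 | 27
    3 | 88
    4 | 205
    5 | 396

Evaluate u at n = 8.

Write u(n) = an³ + bn² + cn + d; the 6 given values yield a linear system in the 4 coefficients.
Solving, u(n) = 3n³ + n² - n + 1.
Then u(8) = 1593.

1593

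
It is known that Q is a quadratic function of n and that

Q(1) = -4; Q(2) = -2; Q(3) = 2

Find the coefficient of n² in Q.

1

Write Q(n) = an² + bn + c; the 3 given values yield a linear system in the 3 coefficients.
Solving, Q(n) = n² - n - 4.
The coefficient of n² is 1.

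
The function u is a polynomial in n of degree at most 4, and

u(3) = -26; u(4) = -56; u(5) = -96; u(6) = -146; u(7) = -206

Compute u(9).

First differences: -30, -40, -50, -60. Second differences: -10, -10, -10.
Level-2 differences are constant, so u has degree 2.
Fitting a degree-2 polynomial gives u(n) = -5n² + 5n + 4.
Then u(9) = -356.

-356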